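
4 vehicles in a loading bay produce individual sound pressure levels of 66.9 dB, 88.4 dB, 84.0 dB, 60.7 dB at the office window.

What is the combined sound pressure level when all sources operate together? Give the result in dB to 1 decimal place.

Sum in the linear (power) domain: Σ 10^(Lᵢ/10) = 10^(66.9/10) + 10^(88.4/10) + 10^(84.0/10) + 10^(60.7/10) = 9.491e+08.
L_total = 10·log₁₀(9.491e+08) = 89.8 dB.

89.8 dB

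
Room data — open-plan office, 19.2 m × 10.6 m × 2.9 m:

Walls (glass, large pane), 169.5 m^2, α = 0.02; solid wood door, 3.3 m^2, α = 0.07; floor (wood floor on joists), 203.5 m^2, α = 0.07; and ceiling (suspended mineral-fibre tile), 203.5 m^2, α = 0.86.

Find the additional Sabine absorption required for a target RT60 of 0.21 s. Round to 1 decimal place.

A₁ = Σ Sᵢαᵢ = 169.5·0.02 + 3.3·0.07 + 203.5·0.07 + 203.5·0.86 = 192.876 sabins.
For T = 0.21 s, need A₂ = 0.161·V/T = 0.161·590.208/0.21 = 452.493 sabins.
ΔA = A₂ − A₁ = 452.493 − 192.876 = 259.6 sabins.

259.6 sabins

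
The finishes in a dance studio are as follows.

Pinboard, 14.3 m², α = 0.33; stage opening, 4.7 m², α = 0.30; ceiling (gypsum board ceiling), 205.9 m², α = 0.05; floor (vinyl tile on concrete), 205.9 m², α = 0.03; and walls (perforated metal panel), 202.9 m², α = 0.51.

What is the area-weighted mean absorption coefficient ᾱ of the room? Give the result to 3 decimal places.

0.199

Total surface area S = 633.7 m².
A = 14.3*0.33 + 4.7*0.30 + 205.9*0.05 + 205.9*0.03 + 202.9*0.51 = 126.080 sabins.
ᾱ = 126.080 / 633.7 = 0.199.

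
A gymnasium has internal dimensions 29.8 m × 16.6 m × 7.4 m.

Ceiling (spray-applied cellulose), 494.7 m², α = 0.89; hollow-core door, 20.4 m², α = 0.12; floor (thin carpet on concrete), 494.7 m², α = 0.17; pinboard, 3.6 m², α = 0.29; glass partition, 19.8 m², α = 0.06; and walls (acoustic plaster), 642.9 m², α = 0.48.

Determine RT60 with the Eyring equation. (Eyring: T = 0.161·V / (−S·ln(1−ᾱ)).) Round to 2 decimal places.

S = Σ Sᵢ = 1676.1 m².
Σ(Sᵢαᵢ) = 494.7×0.89 + 20.4×0.12 + 494.7×0.17 + 3.6×0.29 + 19.8×0.06 + 642.9×0.48 = 837.654.
ᾱ = 837.654 / 1676.1 = 0.4998.
−S·ln(1−ᾱ) = −1676.1 × ln(1 − 0.4998) = 1161.114.
V = 29.8 × 16.6 × 7.4 = 3660.632 m³.
RT60 = 0.161 × 3660.632 / 1161.114 = 0.51 s.

0.51 seconds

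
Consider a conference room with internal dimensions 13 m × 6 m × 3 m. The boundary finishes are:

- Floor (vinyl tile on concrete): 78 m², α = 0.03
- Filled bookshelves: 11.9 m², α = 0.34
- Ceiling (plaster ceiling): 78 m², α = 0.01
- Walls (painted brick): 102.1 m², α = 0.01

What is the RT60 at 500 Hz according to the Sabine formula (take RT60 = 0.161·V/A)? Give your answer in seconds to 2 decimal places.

Equivalent absorption area: A = 78×0.03 + 11.9×0.34 + 78×0.01 + 102.1×0.01 = 8.187 m².
Room volume: 234 m³.
Sabine: RT60 = 0.161 × 234 / 8.187 = 4.60 s.

4.60 seconds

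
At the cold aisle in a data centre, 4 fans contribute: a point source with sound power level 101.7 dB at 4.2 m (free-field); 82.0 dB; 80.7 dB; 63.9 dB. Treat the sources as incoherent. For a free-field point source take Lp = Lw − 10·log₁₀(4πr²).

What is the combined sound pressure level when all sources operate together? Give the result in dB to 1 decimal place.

85.4 dB

Source at 4.2 m: Lp = 101.7 − 10·log₁₀(4π·4.2²) = 101.7 − 10·log₁₀(221.671) = 78.2 dB.
Converting to relative power and adding: 10^(78.2/10) + 10^(82.0/10) + 10^(80.7/10) + 10^(63.9/10) = 3.445e+08.
Combined level = 10 log₁₀(3.445e+08) = 85.4 dB.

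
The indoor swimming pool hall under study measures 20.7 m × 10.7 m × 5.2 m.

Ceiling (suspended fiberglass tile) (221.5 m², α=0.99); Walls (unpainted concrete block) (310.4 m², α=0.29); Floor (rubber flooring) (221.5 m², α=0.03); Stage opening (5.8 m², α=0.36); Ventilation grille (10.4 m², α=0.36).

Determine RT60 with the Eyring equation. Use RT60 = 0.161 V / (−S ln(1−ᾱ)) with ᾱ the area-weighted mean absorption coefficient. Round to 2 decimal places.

Total surface area S = 221.5 + 310.4 + 221.5 + 5.8 + 10.4 = 769.6 m².
Absorption A = 221.5×0.99 + 310.4×0.29 + 221.5×0.03 + 5.8×0.36 + 10.4×0.36 = 321.778 sabins.
Mean coefficient ᾱ = A/S = 0.4181.
−S·ln(1−ᾱ) = −769.6 × ln(1 − 0.4181) = 416.705.
V = 20.7 × 10.7 × 5.2 = 1151.748 m³.
T = 0.161·V/[−S·ln(1−ᾱ)] = 0.161·1151.748/416.705 = 0.44 s.

0.44 seconds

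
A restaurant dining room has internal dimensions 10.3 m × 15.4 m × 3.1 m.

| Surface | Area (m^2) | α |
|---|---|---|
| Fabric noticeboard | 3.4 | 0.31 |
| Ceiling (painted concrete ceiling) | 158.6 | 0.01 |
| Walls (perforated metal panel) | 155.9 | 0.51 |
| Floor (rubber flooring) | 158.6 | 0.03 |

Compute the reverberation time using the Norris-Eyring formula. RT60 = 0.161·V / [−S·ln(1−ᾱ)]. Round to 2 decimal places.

0.83 s

Total surface area S = 3.4 + 158.6 + 155.9 + 158.6 = 476.5 m^2.
Σ(Sᵢαᵢ) = 3.4·0.31 + 158.6·0.01 + 155.9·0.51 + 158.6·0.03 = 86.907.
Mean coefficient ᾱ = A/S = 0.1824.
Eyring denominator: −S ln(1−ᾱ) = 95.959.
V = 10.3 × 15.4 × 3.1 = 491.722 m³.
T = 0.161·V/[−S·ln(1−ᾱ)] = 0.161·491.722/95.959 = 0.83 s.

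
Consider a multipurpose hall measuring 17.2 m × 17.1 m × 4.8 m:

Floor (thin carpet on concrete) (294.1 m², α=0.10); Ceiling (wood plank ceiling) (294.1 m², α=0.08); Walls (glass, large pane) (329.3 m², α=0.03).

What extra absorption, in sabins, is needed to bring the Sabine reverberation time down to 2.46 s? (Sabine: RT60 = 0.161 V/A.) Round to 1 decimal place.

Equivalent absorption area: A₁ = 294.1·0.10 + 294.1·0.08 + 329.3·0.03 = 62.817 m².
For T = 2.46 s, need A₂ = 0.161·V/T = 0.161·1411.776/2.46 = 92.397 sabins.
Shortfall: 92.397 − 62.817 = 29.6 sabins.

29.6 sabins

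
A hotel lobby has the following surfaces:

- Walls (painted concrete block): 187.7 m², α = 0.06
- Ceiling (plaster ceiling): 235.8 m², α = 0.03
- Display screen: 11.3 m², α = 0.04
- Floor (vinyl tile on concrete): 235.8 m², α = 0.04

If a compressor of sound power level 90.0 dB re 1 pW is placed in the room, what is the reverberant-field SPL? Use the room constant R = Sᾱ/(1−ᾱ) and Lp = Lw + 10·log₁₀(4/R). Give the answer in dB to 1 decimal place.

81.3 dB

Σ(Sᵢαᵢ) = 187.7×0.06 + 235.8×0.03 + 11.3×0.04 + 235.8×0.04 = 28.220; total area S = 670.6 m².
ᾱ = 0.0421, so room constant R = A/(1−ᾱ) = 29.460 m².
Lp = Lw + 10 log₁₀(4/R) = 90.0 -8.67 = 81.3 dB.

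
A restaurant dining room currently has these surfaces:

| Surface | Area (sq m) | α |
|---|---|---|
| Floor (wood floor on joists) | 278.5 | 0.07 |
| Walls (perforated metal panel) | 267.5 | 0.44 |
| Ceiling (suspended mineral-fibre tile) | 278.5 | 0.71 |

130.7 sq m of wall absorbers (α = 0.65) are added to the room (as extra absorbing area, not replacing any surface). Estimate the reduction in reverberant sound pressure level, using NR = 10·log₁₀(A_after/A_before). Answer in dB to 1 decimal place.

1.0 dB

Total absorption A_before = 278.5×0.07 + 267.5×0.44 + 278.5×0.71
  = 19.495 + 117.700 + 197.735 = 334.930 sq m sabins.
Added absorption = 130.7 × 0.65 = 84.955 sabins.
A_after = 334.930 + 84.955 = 419.885 sabins.
Reduction = 10 log₁₀(A_after/A_before) = 10 log₁₀(1.2537) = 1.0 dB.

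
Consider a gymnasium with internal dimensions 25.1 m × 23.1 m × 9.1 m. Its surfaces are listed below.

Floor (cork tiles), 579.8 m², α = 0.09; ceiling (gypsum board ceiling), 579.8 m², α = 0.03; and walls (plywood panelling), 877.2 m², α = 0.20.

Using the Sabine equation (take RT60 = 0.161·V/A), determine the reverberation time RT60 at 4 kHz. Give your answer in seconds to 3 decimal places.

3.467 s

Summing Sᵢαᵢ: 52.182 + 17.394 + 175.440 → A = 245.016 sabins.
V = 25.1·23.1·9.1 = 5276.271 m³.
RT60 = 0.161 · V / A = 0.161 × 5276.271 / 245.016 = 3.467 s.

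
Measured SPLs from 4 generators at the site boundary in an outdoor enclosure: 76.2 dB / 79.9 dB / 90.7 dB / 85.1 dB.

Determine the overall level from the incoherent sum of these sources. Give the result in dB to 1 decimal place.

92.1 dB

Σ 10^(Lᵢ/10) = 1.638e+09.
Back to dB: 10·log₁₀ Σ = 92.1 dB.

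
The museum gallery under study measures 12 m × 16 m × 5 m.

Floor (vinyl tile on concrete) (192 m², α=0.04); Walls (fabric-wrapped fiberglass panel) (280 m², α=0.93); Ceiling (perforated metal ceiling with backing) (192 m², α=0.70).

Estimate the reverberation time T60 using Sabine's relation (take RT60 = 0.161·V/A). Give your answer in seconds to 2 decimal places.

Total absorption A = 192*0.04 + 280*0.93 + 192*0.70
  = 7.680 + 260.400 + 134.400 = 402.480 m² sabins.
Volume V = 12 × 16 × 5 = 960 m³.
RT60 = 0.161 · V / A = 0.161 × 960 / 402.480 = 0.38 s.

0.38 seconds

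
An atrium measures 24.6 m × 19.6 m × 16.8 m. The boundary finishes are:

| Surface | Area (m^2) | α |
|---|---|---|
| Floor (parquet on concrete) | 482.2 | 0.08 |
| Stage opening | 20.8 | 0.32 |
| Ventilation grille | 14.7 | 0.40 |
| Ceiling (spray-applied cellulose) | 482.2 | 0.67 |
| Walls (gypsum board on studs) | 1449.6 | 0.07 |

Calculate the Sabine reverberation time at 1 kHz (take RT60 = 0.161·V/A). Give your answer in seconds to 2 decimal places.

2.74 sec

Total absorption A = 482.2*0.08 + 20.8*0.32 + 14.7*0.40 + 482.2*0.67 + 1449.6*0.07
  = 38.576 + 6.656 + 5.880 + 323.074 + 101.472 = 475.658 m^2 sabins.
Volume V = 24.6 × 19.6 × 16.8 = 8100.288 m³.
Sabine: RT60 = 0.161 × 8100.288 / 475.658 = 2.74 s.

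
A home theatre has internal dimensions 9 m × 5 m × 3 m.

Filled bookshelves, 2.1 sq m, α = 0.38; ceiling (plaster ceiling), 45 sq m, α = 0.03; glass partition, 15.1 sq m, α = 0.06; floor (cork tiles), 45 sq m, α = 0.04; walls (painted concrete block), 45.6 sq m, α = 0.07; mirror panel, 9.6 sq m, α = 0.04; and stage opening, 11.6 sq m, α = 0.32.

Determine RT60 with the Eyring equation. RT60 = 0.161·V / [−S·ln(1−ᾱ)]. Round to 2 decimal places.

1.73 s

S = Σ Sᵢ = 174.0 sq m.
Absorption A = 2.1×0.38 + 45×0.03 + 15.1×0.06 + 45×0.04 + 45.6×0.07 + 9.6×0.04 + 11.6×0.32 = 12.142 sabins.
Mean coefficient ᾱ = A/S = 0.0698.
−S·ln(1−ᾱ) = −174.0 × ln(1 − 0.0698) = 12.590.
V = 9 × 5 × 3 = 135 m³.
RT60 = 0.161 × 135 / 12.590 = 1.73 s.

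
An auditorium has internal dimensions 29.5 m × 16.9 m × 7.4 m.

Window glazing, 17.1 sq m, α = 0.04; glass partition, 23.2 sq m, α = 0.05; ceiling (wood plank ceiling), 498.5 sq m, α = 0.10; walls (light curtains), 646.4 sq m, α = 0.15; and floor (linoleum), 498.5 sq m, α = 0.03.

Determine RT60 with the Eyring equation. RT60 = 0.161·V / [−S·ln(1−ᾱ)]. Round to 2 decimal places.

S = Σ Sᵢ = 1683.7 sq m.
Σ(Sᵢαᵢ) = 17.1·0.04 + 23.2·0.05 + 498.5·0.10 + 646.4·0.15 + 498.5·0.03 = 163.609.
ᾱ = 163.609 / 1683.7 = 0.0972.
−S·ln(1−ᾱ) = −1683.7 × ln(1 − 0.0972) = 172.165.
V = 29.5 × 16.9 × 7.4 = 3689.27 m³.
T = 0.161·V/[−S·ln(1−ᾱ)] = 0.161·3689.27/172.165 = 3.45 s.

3.45 sec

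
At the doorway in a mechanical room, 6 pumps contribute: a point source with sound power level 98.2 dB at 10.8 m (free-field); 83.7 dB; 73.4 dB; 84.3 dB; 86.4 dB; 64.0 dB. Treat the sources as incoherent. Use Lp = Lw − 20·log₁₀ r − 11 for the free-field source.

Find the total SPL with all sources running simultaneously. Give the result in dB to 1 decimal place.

89.9 dB

Source at 10.8 m: Lp = 98.2 − 20·log₁₀(10.8) − 11 = 66.5 dB.
Converting to relative power and adding: 10^(66.5/10) + 10^(83.7/10) + 10^(73.4/10) + 10^(84.3/10) + 10^(86.4/10) + 10^(64.0/10) = 9.689e+08.
Combined level = 10 log₁₀(9.689e+08) = 89.9 dB.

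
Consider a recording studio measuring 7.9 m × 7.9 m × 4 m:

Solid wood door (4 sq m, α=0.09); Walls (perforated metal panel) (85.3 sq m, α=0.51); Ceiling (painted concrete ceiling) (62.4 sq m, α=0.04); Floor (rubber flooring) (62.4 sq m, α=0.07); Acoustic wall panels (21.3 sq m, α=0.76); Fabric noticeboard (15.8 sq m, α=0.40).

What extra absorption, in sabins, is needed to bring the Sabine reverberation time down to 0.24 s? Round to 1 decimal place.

94.2 sabins

A₁ = Σ Sᵢαᵢ = 4*0.09 + 85.3*0.51 + 62.4*0.04 + 62.4*0.07 + 21.3*0.76 + 15.8*0.40 = 73.235 sabins.
For T = 0.24 s, need A₂ = 0.161·V/T = 0.161·249.64/0.24 = 167.467 sabins.
ΔA = A₂ − A₁ = 167.467 − 73.235 = 94.2 sabins.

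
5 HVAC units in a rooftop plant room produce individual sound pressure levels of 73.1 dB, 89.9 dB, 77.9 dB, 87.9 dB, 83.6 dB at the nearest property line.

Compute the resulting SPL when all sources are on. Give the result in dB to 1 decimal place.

Converting to relative power and adding: 10^(73.1/10) + 10^(89.9/10) + 10^(77.9/10) + 10^(87.9/10) + 10^(83.6/10) = 1.905e+09.
L_total = 10·log₁₀(1.905e+09) = 92.8 dB.

92.8 dB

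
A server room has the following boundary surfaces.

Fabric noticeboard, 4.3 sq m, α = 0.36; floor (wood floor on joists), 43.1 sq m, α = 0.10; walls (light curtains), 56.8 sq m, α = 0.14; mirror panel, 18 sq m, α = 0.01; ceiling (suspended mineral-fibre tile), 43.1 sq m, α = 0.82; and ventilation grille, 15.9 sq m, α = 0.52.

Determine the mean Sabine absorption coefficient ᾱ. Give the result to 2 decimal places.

0.32

S = Σ Sᵢ = 4.3 + 43.1 + 56.8 + 18 + 43.1 + 15.9 = 181.2 sq m.
Σ(Sᵢαᵢ) = 4.3*0.36 + 43.1*0.10 + 56.8*0.14 + 18*0.01 + 43.1*0.82 + 15.9*0.52 = 57.600.
ᾱ = A/S = 0.32.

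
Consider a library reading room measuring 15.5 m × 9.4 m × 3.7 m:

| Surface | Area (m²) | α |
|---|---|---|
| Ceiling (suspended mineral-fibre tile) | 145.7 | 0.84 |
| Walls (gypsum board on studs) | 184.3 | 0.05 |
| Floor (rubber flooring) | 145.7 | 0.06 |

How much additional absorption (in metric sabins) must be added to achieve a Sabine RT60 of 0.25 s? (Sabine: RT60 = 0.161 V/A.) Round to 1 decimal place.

206.8 sabins

Total absorption A₁ = 145.7·0.84 + 184.3·0.05 + 145.7·0.06
  = 122.388 + 9.215 + 8.742 = 140.345 m² sabins.
Target A₂ = 0.161·539.09/0.25 = 347.174 sabins (V = 539.09 m³).
ΔA = A₂ − A₁ = 347.174 − 140.345 = 206.8 sabins.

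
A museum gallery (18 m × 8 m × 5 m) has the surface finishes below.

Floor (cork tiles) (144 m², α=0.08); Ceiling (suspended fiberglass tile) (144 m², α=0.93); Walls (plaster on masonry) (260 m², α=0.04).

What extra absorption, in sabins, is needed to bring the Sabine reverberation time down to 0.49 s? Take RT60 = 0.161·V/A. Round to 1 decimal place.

Total absorption A₁ = 144·0.08 + 144·0.93 + 260·0.04
  = 11.520 + 133.920 + 10.400 = 155.840 m² sabins.
For T = 0.49 s, need A₂ = 0.161·V/T = 0.161·720/0.49 = 236.571 sabins.
ΔA = A₂ − A₁ = 236.571 − 155.840 = 80.7 sabins.

80.7 sabins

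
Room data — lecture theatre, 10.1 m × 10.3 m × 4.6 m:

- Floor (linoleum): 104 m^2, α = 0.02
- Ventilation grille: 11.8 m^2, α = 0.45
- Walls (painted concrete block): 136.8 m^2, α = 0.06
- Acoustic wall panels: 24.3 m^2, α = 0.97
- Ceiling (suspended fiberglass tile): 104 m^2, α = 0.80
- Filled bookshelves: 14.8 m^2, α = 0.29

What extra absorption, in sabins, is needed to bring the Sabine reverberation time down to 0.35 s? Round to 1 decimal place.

93.5 sabins

A₁ = Σ Sᵢαᵢ = 104*0.02 + 11.8*0.45 + 136.8*0.06 + 24.3*0.97 + 104*0.80 + 14.8*0.29 = 126.661 sabins.
For T = 0.35 s, need A₂ = 0.161·V/T = 0.161·478.538/0.35 = 220.127 sabins.
Shortfall: 220.127 − 126.661 = 93.5 sabins.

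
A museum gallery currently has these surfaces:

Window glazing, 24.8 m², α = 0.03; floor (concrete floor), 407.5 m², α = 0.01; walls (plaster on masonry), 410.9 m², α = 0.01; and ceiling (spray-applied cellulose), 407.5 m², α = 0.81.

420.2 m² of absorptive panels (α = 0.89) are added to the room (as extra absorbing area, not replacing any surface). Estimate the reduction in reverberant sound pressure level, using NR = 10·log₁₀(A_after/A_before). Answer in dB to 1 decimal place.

3.2 dB

Total absorption A_before = 24.8·0.03 + 407.5·0.01 + 410.9·0.01 + 407.5·0.81
  = 0.744 + 4.075 + 4.109 + 330.075 = 339.003 m² sabins.
Added absorption = 420.2 × 0.89 = 373.978 sabins.
A_after = 339.003 + 373.978 = 712.981 sabins.
NR = 10·log₁₀(712.981/339.003) = 3.2 dB.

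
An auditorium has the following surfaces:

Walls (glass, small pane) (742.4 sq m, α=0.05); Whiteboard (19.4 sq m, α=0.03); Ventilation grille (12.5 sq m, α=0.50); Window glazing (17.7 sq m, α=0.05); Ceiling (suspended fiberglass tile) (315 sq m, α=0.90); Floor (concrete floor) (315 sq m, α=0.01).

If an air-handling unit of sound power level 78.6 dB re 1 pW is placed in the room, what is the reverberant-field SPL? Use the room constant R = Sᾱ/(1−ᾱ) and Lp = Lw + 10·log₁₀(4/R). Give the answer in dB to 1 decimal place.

58.3 dB

A = 331.487 sabins; S = 1422.0 sq m.
ᾱ = 0.2331, so room constant R = A/(1−ᾱ) = 432.243 sq m.
Lp = 78.6 + 10·log₁₀(4/432.243) = 78.6 + (-20.34) = 58.3 dB.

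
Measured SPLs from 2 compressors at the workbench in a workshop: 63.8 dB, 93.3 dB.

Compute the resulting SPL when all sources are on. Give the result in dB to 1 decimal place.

93.3 dB

Σ 10^(Lᵢ/10) = 2.14e+09.
Combined level = 10 log₁₀(2.14e+09) = 93.3 dB.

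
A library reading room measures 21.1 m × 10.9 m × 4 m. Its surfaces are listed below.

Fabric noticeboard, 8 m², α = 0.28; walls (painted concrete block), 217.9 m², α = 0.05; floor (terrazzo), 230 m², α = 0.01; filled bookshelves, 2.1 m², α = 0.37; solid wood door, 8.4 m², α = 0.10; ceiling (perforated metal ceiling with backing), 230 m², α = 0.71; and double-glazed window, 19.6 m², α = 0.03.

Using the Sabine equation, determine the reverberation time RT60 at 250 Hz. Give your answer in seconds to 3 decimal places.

0.819 seconds

Summing Sᵢαᵢ: 2.240 + 10.895 + 2.300 + 0.777 + 0.840 + 163.300 + 0.588 → A = 180.940 sabins.
Volume V = 21.1 × 10.9 × 4 = 919.96 m³.
Sabine: RT60 = 0.161 × 919.96 / 180.940 = 0.819 s.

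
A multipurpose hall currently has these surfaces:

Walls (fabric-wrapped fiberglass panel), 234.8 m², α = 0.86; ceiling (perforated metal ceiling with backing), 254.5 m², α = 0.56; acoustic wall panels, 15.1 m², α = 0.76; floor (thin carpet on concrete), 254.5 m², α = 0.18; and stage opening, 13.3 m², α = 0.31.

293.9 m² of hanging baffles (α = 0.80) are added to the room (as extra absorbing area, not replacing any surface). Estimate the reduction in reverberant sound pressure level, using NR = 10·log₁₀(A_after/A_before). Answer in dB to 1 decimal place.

Total absorption A_before = 234.8·0.86 + 254.5·0.56 + 15.1·0.76 + 254.5·0.18 + 13.3·0.31
  = 201.928 + 142.520 + 11.476 + 45.810 + 4.123 = 405.857 m² sabins.
Treatment contributes 293.9·0.80 = 235.120 sabins.
A_after = 405.857 + 235.120 = 640.977 sabins.
Reduction = 10 log₁₀(A_after/A_before) = 10 log₁₀(1.5793) = 2.0 dB.

2.0 dB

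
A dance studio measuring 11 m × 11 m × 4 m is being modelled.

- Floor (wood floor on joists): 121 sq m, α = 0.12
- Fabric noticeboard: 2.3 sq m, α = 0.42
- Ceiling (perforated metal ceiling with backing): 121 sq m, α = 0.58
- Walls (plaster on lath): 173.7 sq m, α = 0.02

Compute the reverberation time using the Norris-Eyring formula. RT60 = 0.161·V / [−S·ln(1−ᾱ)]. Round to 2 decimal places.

0.78 seconds

Total surface area S = 121 + 2.3 + 121 + 173.7 = 418.0 sq m.
Absorption A = 121×0.12 + 2.3×0.42 + 121×0.58 + 173.7×0.02 = 89.140 sabins.
Mean coefficient ᾱ = A/S = 0.2133.
−S·ln(1−ᾱ) = −418.0 × ln(1 − 0.2133) = 100.282.
V = 11 × 11 × 4 = 484 m³.
T = 0.161·V/[−S·ln(1−ᾱ)] = 0.161·484/100.282 = 0.78 s.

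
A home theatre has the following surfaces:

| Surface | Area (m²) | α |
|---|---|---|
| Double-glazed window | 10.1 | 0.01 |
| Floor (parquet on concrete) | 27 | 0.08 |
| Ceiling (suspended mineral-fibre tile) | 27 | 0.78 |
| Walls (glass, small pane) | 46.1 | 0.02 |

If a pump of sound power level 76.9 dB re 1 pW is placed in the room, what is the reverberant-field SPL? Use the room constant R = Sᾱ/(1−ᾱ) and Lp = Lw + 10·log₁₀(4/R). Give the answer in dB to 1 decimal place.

68.0 dB

A = 24.243 sabins; S = 110.2 m².
ᾱ = 24.243/110.2 = 0.2200; R = Sᾱ/(1−ᾱ) = 24.243/(1−0.2200) = 31.081 m².
Lp = Lw + 10 log₁₀(4/R) = 76.9 -8.90 = 68.0 dB.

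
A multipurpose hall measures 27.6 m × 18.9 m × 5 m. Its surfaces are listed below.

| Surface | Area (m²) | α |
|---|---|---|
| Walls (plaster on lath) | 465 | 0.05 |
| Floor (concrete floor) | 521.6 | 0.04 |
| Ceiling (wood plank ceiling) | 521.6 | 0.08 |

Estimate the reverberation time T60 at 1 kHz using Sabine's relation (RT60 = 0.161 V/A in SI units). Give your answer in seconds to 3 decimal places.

4.892 seconds

A = Σ Sᵢαᵢ = 465*0.05 + 521.6*0.04 + 521.6*0.08 = 85.842 sabins.
Volume V = 27.6 × 18.9 × 5 = 2608.2 m³.
RT60 = 0.161 · V / A = 0.161 × 2608.2 / 85.842 = 4.892 s.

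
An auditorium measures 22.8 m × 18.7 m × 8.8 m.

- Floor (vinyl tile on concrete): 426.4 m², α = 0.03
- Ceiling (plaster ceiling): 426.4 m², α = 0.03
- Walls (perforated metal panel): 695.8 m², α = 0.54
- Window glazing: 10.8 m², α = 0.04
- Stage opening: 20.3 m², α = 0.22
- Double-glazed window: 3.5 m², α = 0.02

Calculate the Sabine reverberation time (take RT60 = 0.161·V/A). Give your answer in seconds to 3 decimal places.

Total absorption A = 426.4*0.03 + 426.4*0.03 + 695.8*0.54 + 10.8*0.04 + 20.3*0.22 + 3.5*0.02
  = 12.792 + 12.792 + 375.732 + 0.432 + 4.466 + 0.070 = 406.284 m² sabins.
Room volume: 3751.968 m³.
T = 0.161 V/A = 0.161·3751.968/406.284 = 1.487 s.

1.487 seconds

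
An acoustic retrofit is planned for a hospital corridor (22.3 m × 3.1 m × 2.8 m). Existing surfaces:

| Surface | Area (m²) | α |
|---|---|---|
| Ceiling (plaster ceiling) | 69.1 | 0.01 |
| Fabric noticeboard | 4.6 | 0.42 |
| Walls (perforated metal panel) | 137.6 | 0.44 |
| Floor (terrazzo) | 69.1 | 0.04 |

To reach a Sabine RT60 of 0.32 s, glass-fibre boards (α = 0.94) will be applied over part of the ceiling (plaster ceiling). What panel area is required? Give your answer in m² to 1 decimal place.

33.8

Total absorption A₁ = 69.1*0.01 + 4.6*0.42 + 137.6*0.44 + 69.1*0.04
  = 0.691 + 1.932 + 60.544 + 2.764 = 65.931 m² sabins.
Required A₂ = 0.161·193.564/0.32 = 97.387 sabins.
Absorption to add: 97.387 − 65.931 = 31.456 sabins.
Each m² of panel replacing the ceiling (plaster ceiling) adds (0.94 − 0.01) = 0.93 sabins.
Panel area = 31.456 / 0.93 = 33.8 m².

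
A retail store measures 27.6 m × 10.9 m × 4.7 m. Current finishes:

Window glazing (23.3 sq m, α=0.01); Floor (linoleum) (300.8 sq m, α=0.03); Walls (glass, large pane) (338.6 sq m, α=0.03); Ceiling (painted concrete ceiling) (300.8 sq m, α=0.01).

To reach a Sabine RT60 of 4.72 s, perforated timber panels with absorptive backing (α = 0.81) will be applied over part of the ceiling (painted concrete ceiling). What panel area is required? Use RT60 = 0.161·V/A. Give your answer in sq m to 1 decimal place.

32.3

A₁ = Σ Sᵢαᵢ = 23.3·0.01 + 300.8·0.03 + 338.6·0.03 + 300.8·0.01 = 22.423 sabins.
Required A₂ = 0.161·1413.948/4.72 = 48.230 sabins.
Absorption to add: 48.230 − 22.423 = 25.807 sabins.
Each sq m of panel replacing the ceiling (painted concrete ceiling) adds (0.81 − 0.01) = 0.80 sabins.
Panel area = 25.807 / 0.80 = 32.3 sq m.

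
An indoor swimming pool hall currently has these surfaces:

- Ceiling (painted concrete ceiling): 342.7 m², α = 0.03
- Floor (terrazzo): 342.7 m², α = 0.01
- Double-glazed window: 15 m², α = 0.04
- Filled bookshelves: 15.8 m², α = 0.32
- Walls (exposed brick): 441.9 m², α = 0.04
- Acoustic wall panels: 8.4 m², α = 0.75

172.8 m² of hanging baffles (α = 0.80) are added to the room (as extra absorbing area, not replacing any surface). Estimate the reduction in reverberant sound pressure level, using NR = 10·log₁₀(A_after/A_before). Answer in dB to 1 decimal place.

6.2 dB

Equivalent absorption area: A_before = 342.7·0.03 + 342.7·0.01 + 15·0.04 + 15.8·0.32 + 441.9·0.04 + 8.4·0.75 = 43.340 m².
Treatment contributes 172.8·0.80 = 138.240 sabins.
A_after = 43.340 + 138.240 = 181.580 sabins.
NR = 10·log₁₀(181.580/43.340) = 6.2 dB.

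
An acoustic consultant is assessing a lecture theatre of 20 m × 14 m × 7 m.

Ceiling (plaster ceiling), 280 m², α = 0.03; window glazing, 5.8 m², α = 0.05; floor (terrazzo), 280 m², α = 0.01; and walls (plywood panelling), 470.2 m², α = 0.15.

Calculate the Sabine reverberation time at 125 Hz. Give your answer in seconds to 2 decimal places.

3.85 s

Summing Sᵢαᵢ: 8.400 + 0.290 + 2.800 + 70.530 → A = 82.020 sabins.
Room volume: 1960 m³.
RT60 = 0.161 · V / A = 0.161 × 1960 / 82.020 = 3.85 s.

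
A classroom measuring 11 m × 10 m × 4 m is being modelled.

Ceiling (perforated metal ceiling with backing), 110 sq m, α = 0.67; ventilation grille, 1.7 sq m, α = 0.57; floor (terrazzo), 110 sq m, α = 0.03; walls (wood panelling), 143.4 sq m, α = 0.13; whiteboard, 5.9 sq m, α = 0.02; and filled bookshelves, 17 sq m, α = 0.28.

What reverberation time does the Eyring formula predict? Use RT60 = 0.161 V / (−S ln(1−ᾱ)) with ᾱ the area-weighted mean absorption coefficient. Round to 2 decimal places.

0.60 s

Total surface area S = 110 + 1.7 + 110 + 143.4 + 5.9 + 17 = 388.0 sq m.
Σ(Sᵢαᵢ) = 110×0.67 + 1.7×0.57 + 110×0.03 + 143.4×0.13 + 5.9×0.02 + 17×0.28 = 101.489.
Mean coefficient ᾱ = A/S = 0.2616.
Eyring denominator: −S ln(1−ᾱ) = 117.669.
V = 11 × 10 × 4 = 440 m³.
T = 0.161·V/[−S·ln(1−ᾱ)] = 0.161·440/117.669 = 0.60 s.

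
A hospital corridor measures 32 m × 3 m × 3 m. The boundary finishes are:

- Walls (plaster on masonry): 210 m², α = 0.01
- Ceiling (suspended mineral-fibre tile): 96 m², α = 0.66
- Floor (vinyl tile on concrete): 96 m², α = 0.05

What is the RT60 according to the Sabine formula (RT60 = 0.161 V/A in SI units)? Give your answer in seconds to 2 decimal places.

Summing Sᵢαᵢ: 2.100 + 63.360 + 4.800 → A = 70.260 sabins.
Volume V = 32 × 3 × 3 = 288 m³.
T = 0.161 V/A = 0.161·288/70.260 = 0.66 s.

0.66 seconds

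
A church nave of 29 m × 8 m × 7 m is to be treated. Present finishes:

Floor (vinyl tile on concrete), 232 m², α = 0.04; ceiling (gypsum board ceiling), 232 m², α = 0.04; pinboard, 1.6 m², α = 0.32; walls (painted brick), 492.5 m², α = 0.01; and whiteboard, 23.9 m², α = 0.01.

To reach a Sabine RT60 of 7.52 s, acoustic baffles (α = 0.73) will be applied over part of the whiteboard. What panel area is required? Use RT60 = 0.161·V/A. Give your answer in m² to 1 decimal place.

A₁ = Σ Sᵢαᵢ = 232·0.04 + 232·0.04 + 1.6·0.32 + 492.5·0.01 + 23.9·0.01 = 24.236 sabins.
Required A₂ = 0.161·1624/7.52 = 34.769 sabins.
ΔA needed = 34.769 − 24.236 = 10.533 sabins.
Net gain per m²: Δα = 0.73 − 0.01 = 0.72.
Area = ΔA/Δα = 10.533/0.72 = 14.6 m².

14.6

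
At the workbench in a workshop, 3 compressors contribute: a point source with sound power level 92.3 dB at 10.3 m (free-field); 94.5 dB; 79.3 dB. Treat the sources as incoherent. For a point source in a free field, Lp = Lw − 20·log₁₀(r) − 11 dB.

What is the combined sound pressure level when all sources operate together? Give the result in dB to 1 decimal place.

Source at 10.3 m: Lp = 92.3 − 20·log₁₀(10.3) − 11 = 61.0 dB.
Σ 10^(Lᵢ/10) = 2.905e+09.
Combined level = 10 log₁₀(2.905e+09) = 94.6 dB.

94.6 dB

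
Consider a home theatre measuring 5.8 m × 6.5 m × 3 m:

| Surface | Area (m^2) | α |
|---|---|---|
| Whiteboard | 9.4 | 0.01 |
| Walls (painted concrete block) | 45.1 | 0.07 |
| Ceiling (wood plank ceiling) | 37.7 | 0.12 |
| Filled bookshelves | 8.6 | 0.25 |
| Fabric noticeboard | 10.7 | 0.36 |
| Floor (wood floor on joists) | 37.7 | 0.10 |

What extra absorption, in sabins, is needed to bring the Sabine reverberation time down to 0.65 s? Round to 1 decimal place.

Equivalent absorption area: A₁ = 9.4·0.01 + 45.1·0.07 + 37.7·0.12 + 8.6·0.25 + 10.7·0.36 + 37.7·0.10 = 17.547 m^2.
V = 113.1 m³. Required absorption A₂ = 0.161 × 113.1 / 0.65 = 28.014 sabins.
ΔA = A₂ − A₁ = 28.014 − 17.547 = 10.5 sabins.

10.5 sabins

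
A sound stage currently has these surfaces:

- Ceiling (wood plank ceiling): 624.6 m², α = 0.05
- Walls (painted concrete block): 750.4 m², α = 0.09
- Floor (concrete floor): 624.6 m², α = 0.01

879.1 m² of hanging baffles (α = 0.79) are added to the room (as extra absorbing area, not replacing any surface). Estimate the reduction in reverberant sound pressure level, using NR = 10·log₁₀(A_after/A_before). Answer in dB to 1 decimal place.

A_before = Σ Sᵢαᵢ = 624.6·0.05 + 750.4·0.09 + 624.6·0.01 = 105.012 sabins.
Treatment contributes 879.1·0.79 = 694.489 sabins.
A_after = 105.012 + 694.489 = 799.501 sabins.
Reduction = 10 log₁₀(A_after/A_before) = 10 log₁₀(7.6134) = 8.8 dB.

8.8 dB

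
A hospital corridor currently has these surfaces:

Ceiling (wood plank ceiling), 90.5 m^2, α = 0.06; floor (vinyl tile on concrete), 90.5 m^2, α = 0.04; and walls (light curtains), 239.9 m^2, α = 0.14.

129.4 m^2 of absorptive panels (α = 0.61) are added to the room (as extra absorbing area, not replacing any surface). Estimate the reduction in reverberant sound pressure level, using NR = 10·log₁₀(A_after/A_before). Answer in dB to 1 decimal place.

Total absorption A_before = 90.5×0.06 + 90.5×0.04 + 239.9×0.14
  = 5.430 + 3.620 + 33.586 = 42.636 m^2 sabins.
Treatment contributes 129.4·0.61 = 78.934 sabins.
A_after = 42.636 + 78.934 = 121.570 sabins.
NR = 10·log₁₀(121.570/42.636) = 4.6 dB.

4.6 dB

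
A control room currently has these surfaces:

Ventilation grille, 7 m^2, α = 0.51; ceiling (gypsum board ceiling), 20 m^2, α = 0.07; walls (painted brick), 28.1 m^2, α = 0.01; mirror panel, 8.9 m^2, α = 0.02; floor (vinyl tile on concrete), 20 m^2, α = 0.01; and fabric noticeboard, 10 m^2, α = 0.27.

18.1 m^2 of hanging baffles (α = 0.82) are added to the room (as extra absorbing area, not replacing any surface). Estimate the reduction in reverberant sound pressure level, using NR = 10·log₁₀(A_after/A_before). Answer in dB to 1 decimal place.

4.4 dB

Summing Sᵢαᵢ: 3.570 + 1.400 + 0.281 + 0.178 + 0.200 + 2.700 → A_before = 8.329 sabins.
Added absorption = 18.1 × 0.82 = 14.842 sabins.
New total A_after = 23.171 sabins.
NR = 10·log₁₀(23.171/8.329) = 4.4 dB.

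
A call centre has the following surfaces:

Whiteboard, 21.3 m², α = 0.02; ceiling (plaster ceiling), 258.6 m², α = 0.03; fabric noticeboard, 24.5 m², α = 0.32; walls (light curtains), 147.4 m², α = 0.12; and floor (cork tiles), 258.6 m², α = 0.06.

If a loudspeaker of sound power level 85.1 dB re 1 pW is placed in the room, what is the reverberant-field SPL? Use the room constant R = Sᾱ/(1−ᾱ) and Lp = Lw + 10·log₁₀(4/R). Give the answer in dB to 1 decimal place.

73.9 dB

A = 49.228 sabins; S = 710.4 m².
ᾱ = 49.228/710.4 = 0.0693; R = Sᾱ/(1−ᾱ) = 49.228/(1−0.0693) = 52.894 m².
Lp = 85.1 + 10·log₁₀(4/52.894) = 85.1 + (-11.21) = 73.9 dB.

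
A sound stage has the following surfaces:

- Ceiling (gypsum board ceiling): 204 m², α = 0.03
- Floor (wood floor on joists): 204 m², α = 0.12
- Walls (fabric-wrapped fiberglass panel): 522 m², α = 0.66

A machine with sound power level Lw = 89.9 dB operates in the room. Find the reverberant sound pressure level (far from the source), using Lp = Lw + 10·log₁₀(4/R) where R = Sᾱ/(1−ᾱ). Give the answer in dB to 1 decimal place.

67.9 dB

A = 375.120 sabins; S = 930.0 m².
ᾱ = 0.4034, so room constant R = A/(1−ᾱ) = 628.763 m².
Lp = 89.9 + 10·log₁₀(4/628.763) = 89.9 + (-21.96) = 67.9 dB.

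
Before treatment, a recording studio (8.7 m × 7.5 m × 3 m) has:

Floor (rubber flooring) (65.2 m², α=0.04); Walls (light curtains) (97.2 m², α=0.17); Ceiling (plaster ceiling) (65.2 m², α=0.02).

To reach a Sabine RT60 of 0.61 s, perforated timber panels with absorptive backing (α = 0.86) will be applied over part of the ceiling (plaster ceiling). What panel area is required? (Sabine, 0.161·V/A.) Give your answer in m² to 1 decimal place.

37.2

Equivalent absorption area: A₁ = 65.2×0.04 + 97.2×0.17 + 65.2×0.02 = 20.436 m².
Required A₂ = 0.161·195.75/0.61 = 51.665 sabins.
Absorption to add: 51.665 − 20.436 = 31.229 sabins.
Net gain per m²: Δα = 0.86 − 0.02 = 0.84.
Area = ΔA/Δα = 31.229/0.84 = 37.2 m².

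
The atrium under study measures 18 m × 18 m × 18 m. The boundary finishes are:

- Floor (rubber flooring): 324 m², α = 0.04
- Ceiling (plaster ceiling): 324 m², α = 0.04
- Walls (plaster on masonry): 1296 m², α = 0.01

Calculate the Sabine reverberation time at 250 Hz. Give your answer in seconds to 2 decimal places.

A = Σ Sᵢαᵢ = 324×0.04 + 324×0.04 + 1296×0.01 = 38.880 sabins.
Room volume: 5832 m³.
Sabine: RT60 = 0.161 × 5832 / 38.880 = 24.15 s.

24.15 s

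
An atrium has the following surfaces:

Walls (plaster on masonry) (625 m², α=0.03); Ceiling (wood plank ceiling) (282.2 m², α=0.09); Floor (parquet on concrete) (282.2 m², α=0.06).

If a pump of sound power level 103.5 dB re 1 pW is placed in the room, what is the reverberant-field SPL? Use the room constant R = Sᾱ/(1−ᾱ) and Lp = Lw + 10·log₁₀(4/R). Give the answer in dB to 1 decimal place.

91.4 dB

Σ(Sᵢαᵢ) = 625·0.03 + 282.2·0.09 + 282.2·0.06 = 61.080; total area S = 1189.4 m².
ᾱ = 0.0514, so room constant R = A/(1−ᾱ) = 64.390 m².
Lp = 103.5 + 10·log₁₀(4/64.390) = 103.5 + (-12.07) = 91.4 dB.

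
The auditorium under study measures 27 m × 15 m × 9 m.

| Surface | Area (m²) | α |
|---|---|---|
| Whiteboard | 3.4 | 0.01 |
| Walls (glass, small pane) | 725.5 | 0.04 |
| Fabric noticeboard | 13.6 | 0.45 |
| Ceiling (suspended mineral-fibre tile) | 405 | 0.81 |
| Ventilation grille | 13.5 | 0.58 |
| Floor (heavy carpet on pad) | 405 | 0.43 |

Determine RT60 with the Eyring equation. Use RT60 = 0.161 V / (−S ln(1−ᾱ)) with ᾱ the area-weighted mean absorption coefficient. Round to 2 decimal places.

S = Σ Sᵢ = 1566.0 m².
Absorption A = 3.4·0.01 + 725.5·0.04 + 13.6·0.45 + 405·0.81 + 13.5·0.58 + 405·0.43 = 545.204 sabins.
ᾱ = 545.204 / 1566.0 = 0.3482.
−S·ln(1−ᾱ) = −1566.0 × ln(1 − 0.3482) = 670.275.
V = 27 × 15 × 9 = 3645 m³.
T = 0.161·V/[−S·ln(1−ᾱ)] = 0.161·3645/670.275 = 0.88 s.

0.88 sec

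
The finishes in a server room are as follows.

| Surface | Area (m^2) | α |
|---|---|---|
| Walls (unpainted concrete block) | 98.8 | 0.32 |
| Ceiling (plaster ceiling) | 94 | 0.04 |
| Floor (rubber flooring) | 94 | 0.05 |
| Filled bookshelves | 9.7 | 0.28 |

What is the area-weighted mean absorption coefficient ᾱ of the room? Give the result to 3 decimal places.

0.144

Total surface area S = 296.5 m^2.
A = 98.8*0.32 + 94*0.04 + 94*0.05 + 9.7*0.28 = 42.792 sabins.
ᾱ = 42.792 / 296.5 = 0.144.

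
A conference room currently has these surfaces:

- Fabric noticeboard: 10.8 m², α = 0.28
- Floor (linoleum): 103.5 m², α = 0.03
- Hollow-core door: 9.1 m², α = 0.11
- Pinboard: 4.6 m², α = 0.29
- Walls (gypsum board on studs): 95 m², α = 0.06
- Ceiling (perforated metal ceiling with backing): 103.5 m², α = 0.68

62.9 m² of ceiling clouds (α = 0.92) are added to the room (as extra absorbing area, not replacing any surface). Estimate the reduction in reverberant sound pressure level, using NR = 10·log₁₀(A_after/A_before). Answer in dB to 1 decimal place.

Equivalent absorption area: A_before = 10.8·0.28 + 103.5·0.03 + 9.1·0.11 + 4.6·0.29 + 95·0.06 + 103.5·0.68 = 84.544 m².
Added absorption = 62.9 × 0.92 = 57.868 sabins.
New total A_after = 142.412 sabins.
NR = 10·log₁₀(142.412/84.544) = 2.3 dB.

2.3 dB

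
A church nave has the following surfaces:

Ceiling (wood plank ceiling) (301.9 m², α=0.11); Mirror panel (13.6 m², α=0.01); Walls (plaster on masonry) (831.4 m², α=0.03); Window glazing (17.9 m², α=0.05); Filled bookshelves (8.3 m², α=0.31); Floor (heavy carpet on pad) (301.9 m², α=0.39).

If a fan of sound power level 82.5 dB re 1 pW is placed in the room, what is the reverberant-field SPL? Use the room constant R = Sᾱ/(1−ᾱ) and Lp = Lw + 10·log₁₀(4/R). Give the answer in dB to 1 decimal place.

A = 179.496 sabins; S = 1475.0 m².
ᾱ = 179.496/1475.0 = 0.1217; R = Sᾱ/(1−ᾱ) = 179.496/(1−0.1217) = 204.368 m².
Lp = Lw + 10 log₁₀(4/R) = 82.5 -17.08 = 65.4 dB.

65.4 dB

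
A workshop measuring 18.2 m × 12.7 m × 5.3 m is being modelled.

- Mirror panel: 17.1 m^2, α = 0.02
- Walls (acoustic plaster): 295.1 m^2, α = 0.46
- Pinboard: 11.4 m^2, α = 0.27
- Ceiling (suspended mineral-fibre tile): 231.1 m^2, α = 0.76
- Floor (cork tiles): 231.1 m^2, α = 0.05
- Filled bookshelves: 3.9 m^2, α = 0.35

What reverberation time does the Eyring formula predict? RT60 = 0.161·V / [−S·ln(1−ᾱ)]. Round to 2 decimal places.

Total surface area S = 17.1 + 295.1 + 11.4 + 231.1 + 231.1 + 3.9 = 789.7 m^2.
Σ(Sᵢαᵢ) = 17.1·0.02 + 295.1·0.46 + 11.4·0.27 + 231.1·0.76 + 231.1·0.05 + 3.9·0.35 = 327.722.
ᾱ = 327.722 / 789.7 = 0.4150.
Eyring denominator: −S ln(1−ᾱ) = 423.392.
V = 18.2 × 12.7 × 5.3 = 1225.042 m³.
T = 0.161·V/[−S·ln(1−ᾱ)] = 0.161·1225.042/423.392 = 0.47 s.

0.47 s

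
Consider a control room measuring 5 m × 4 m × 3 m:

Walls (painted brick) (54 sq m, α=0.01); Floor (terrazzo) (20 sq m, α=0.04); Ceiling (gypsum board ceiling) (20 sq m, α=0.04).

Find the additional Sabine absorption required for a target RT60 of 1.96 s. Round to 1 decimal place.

Total absorption A₁ = 54×0.01 + 20×0.04 + 20×0.04
  = 0.540 + 0.800 + 0.800 = 2.140 sq m sabins.
V = 60 m³. Required absorption A₂ = 0.161 × 60 / 1.96 = 4.929 sabins.
Shortfall: 4.929 − 2.140 = 2.8 sabins.

2.8 sabins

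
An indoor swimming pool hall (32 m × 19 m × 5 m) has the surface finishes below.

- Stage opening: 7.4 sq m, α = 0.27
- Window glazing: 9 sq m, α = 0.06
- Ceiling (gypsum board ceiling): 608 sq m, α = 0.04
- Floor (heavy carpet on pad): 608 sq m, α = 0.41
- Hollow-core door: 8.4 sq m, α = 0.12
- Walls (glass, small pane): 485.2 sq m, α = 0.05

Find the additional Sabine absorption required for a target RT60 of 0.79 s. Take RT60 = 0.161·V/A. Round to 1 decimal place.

318.1 sabins

Equivalent absorption area: A₁ = 7.4*0.27 + 9*0.06 + 608*0.04 + 608*0.41 + 8.4*0.12 + 485.2*0.05 = 301.406 sq m.
For T = 0.79 s, need A₂ = 0.161·V/T = 0.161·3040/0.79 = 619.544 sabins.
ΔA = A₂ − A₁ = 619.544 − 301.406 = 318.1 sabins.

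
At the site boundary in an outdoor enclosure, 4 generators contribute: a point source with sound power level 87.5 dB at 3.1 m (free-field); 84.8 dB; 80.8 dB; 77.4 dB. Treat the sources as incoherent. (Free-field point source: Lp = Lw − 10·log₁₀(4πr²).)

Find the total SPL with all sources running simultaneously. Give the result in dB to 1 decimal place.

86.8 dB

Source at 3.1 m: Lp = 87.5 − 10·log₁₀(4π·3.1²) = 87.5 − 10·log₁₀(120.763) = 66.7 dB.
Σ 10^(Lᵢ/10) = 4.819e+08.
Back to dB: 10·log₁₀ Σ = 86.8 dB.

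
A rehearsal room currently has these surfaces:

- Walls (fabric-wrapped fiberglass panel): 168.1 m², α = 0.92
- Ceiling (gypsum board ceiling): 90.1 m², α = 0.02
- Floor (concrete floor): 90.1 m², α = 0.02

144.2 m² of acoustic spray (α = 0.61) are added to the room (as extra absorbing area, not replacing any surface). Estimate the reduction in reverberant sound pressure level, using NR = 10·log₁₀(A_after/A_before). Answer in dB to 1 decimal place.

Equivalent absorption area: A_before = 168.1·0.92 + 90.1·0.02 + 90.1·0.02 = 158.256 m².
Added absorption = 144.2 × 0.61 = 87.962 sabins.
A_after = 158.256 + 87.962 = 246.218 sabins.
Reduction = 10 log₁₀(A_after/A_before) = 10 log₁₀(1.5558) = 1.9 dB.

1.9 dB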